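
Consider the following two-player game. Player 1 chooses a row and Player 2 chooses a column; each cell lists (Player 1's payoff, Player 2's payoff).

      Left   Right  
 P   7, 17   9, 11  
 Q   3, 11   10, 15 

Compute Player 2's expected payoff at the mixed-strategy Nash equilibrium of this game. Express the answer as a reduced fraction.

67/5

Player 1 mixes with probability p on P, chosen so Player 2 is indifferent: 17p + 11(1−p) = 11p + 15(1−p) gives p = 2/5.
Player 2's expected payoff is 17·2/5 + 11·3/5 = 67/5.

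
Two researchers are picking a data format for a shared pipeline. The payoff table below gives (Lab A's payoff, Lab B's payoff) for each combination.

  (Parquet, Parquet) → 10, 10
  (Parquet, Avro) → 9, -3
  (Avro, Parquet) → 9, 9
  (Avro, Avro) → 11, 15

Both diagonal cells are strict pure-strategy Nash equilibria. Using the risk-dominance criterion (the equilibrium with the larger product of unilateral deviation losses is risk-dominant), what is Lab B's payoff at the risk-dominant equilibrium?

At both Parquet: Lab A loses 10 − 9 = 1 by deviating; Lab B loses 10 − (-3) = 13. Product = 1·13 = 13.
At both Avro: Lab A loses 11 − 9 = 2 by deviating; Lab B loses 15 − 9 = 6. Product = 2·6 = 12.
13 > 12, so both Parquet is risk-dominant. Lab B's payoff there is 10.

10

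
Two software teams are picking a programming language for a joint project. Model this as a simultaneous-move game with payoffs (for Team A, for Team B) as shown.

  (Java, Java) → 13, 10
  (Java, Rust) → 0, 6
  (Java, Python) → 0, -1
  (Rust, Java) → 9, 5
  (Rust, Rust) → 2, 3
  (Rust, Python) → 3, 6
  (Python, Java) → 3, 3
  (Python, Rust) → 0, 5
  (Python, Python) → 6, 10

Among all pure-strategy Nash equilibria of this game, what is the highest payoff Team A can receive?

13

Both Java is a pure NE (Team A: 13 ≥ 9; Team B: 10 ≥ 6). Team A gets 13.
Both Python is a pure NE (Team A: 6 ≥ 3; Team B: 10 ≥ 5). Team A gets 6.
Every other cell has a profitable deviation for at least one player. Highest of {13, 6} is 13.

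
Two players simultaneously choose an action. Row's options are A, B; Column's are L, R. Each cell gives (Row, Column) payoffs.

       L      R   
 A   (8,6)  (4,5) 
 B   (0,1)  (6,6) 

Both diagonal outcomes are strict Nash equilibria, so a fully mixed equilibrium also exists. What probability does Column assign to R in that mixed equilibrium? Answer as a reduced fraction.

Column's mix q on L must make Row indifferent between A and B.
Row's payoff from A: 8q + 4(1−q). From B: 0q + 6(1−q).
Set equal: 8q = 2(1−q) → q = 2/10 = 1/5.
Probability on R is 1 − 1/5 = 4/5.

4/5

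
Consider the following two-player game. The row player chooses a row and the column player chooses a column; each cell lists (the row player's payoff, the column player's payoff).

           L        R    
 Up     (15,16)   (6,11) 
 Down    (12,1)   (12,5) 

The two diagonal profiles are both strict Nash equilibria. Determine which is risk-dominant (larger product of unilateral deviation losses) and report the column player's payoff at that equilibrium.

At (Up, L): the row player loses 15 − 12 = 3 by deviating; the column player loses 16 − 11 = 5. Product = 3·5 = 15.
At (Down, R): the row player loses 12 − 6 = 6 by deviating; the column player loses 5 − 1 = 4. Product = 6·4 = 24.
24 > 15, so (Down, R) is risk-dominant. The column player's payoff there is 5.

5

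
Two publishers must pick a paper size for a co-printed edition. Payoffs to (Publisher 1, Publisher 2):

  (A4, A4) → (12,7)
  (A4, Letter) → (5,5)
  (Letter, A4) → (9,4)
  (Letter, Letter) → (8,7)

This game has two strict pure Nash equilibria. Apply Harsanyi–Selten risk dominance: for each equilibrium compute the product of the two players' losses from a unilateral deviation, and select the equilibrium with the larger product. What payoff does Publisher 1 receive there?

8

At both A4: Publisher 1 loses 12 − 9 = 3 by deviating; Publisher 2 loses 7 − 5 = 2. Product = 3·2 = 6.
At both Letter: Publisher 1 loses 8 − 5 = 3 by deviating; Publisher 2 loses 7 − 4 = 3. Product = 3·3 = 9.
9 > 6, so both Letter is risk-dominant. Publisher 1's payoff there is 8.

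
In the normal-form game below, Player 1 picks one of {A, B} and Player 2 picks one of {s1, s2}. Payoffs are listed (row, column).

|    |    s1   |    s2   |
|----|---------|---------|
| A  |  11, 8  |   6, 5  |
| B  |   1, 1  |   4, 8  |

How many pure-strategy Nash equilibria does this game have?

(A, s1): Player 1 gets 11 (best alternative 1); Player 2 gets 8 (best alternative 5). Neither deviates — NE.
(B, s2) is not a NE: Player 1 would switch to A (6 > 4).
No other cell survives both best-response checks, so there is 1 pure NE.

1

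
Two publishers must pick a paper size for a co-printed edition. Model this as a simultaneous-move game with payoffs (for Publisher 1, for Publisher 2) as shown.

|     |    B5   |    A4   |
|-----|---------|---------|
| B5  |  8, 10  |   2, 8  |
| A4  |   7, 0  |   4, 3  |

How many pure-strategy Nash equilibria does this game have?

2

Both B5: Publisher 1 gets 8 (best alternative 7); Publisher 2 gets 10 (best alternative 8). Neither deviates — NE.
Both A4: Publisher 1 gets 4 (best alternative 2); Publisher 2 gets 3 (best alternative 0). Neither deviates — NE.
(B5, A4) is not a NE: Publisher 1 would switch to A4 (4 > 2).
No other cell survives both best-response checks, so there are 2 pure NE.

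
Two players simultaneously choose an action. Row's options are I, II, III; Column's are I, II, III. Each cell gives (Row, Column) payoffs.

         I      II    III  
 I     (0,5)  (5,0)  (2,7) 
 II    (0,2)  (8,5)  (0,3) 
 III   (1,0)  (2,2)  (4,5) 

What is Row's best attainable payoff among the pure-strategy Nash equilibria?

8

Both II is a pure NE (Row: 8 ≥ 5; Column: 5 ≥ 3). Row gets 8.
Both III is a pure NE (Row: 4 ≥ 2; Column: 5 ≥ 2). Row gets 4.
Every other cell has a profitable deviation for at least one player. Highest of {8, 4} is 8.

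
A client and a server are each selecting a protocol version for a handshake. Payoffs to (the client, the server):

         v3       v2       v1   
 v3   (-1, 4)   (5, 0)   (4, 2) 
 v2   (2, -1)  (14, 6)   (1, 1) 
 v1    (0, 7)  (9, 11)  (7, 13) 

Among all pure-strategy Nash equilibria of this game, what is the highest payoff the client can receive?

Both v2 is a pure NE (the client: 14 ≥ 9; the server: 6 ≥ 1). The client gets 14.
Both v1 is a pure NE (the client: 7 ≥ 4; the server: 13 ≥ 11). The client gets 7.
Every other cell has a profitable deviation for at least one player. Highest of {14, 7} is 14.

14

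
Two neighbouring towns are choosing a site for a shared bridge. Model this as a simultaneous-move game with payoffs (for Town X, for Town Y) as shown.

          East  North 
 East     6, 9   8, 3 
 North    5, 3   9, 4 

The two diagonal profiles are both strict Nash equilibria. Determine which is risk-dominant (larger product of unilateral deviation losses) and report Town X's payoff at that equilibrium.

6

At both East: Town X loses 6 − 5 = 1 by deviating; Town Y loses 9 − 3 = 6. Product = 1·6 = 6.
At both North: Town X loses 9 − 8 = 1 by deviating; Town Y loses 4 − 3 = 1. Product = 1·1 = 1.
6 > 1, so both East is risk-dominant. Town X's payoff there is 6.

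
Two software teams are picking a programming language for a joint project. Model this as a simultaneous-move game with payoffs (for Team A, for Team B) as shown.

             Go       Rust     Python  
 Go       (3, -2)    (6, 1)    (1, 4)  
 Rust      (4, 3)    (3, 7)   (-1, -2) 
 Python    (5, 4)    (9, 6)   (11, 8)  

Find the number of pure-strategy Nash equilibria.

Both Python: Team A gets 11 (best alternative 1); Team B gets 8 (best alternative 6). Neither deviates — NE.
Both Go is not a NE: Team A would switch to Python (5 > 3).
No other cell survives both best-response checks, so there is 1 pure NE.

1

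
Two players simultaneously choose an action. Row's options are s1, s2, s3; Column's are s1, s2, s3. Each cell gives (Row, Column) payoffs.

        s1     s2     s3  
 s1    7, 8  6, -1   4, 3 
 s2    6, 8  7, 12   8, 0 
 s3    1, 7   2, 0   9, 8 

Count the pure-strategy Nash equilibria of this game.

3

Both s1: Row gets 7 (best alternative 6); Column gets 8 (best alternative 3). Neither deviates — NE.
Both s2: Row gets 7 (best alternative 6); Column gets 12 (best alternative 8). Neither deviates — NE.
Both s3: Row gets 9 (best alternative 8); Column gets 8 (best alternative 7). Neither deviates — NE.
(s1, s3) is not a NE: Row would switch to s3 (9 > 4).
No other cell survives both best-response checks, so there are 3 pure NE.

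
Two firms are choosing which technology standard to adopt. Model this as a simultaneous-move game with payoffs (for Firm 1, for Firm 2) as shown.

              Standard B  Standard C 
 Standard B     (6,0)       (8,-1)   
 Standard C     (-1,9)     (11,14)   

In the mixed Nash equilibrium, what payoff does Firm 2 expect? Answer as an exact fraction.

3/2

Firm 1 mixes with probability p on Standard B, chosen so Firm 2 is indifferent: 0p + 9(1−p) = (-1)p + 14(1−p) gives p = 5/6.
Firm 2's expected payoff is 0·5/6 + 9·1/6 = 3/2.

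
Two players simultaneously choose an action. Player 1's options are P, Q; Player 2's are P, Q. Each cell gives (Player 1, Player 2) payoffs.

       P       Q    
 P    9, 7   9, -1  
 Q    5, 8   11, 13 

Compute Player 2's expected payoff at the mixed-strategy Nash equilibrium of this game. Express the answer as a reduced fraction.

99/13

Player 1 mixes with probability p on P, chosen so Player 2 is indifferent: 7p + 8(1−p) = (-1)p + 13(1−p) gives p = 5/13.
Player 2's expected payoff is 7·5/13 + 8·8/13 = 99/13.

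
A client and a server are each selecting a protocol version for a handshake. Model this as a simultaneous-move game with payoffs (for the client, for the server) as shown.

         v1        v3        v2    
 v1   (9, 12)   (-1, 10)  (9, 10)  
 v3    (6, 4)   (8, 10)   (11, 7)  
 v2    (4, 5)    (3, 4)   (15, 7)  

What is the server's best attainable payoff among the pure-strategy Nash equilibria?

12

Both v1 is a pure NE (the client: 9 ≥ 6; the server: 12 ≥ 10). The server gets 12.
Both v3 is a pure NE (the client: 8 ≥ 3; the server: 10 ≥ 7). The server gets 10.
Both v2 is a pure NE (the client: 15 ≥ 11; the server: 7 ≥ 5). The server gets 7.
Every other cell has a profitable deviation for at least one player. Highest of {12, 10, 7} is 12.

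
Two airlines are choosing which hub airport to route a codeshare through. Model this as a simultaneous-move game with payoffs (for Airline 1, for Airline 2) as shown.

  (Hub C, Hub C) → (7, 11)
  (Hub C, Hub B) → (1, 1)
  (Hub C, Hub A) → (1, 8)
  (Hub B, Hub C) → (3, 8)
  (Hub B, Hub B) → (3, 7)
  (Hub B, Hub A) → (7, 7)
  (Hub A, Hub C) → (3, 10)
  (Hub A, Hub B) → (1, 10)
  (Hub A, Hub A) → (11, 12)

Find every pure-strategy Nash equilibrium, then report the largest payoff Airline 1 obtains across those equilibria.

11

Both Hub C is a pure NE (Airline 1: 7 ≥ 3; Airline 2: 11 ≥ 8). Airline 1 gets 7.
Both Hub A is a pure NE (Airline 1: 11 ≥ 7; Airline 2: 12 ≥ 10). Airline 1 gets 11.
Every other cell has a profitable deviation for at least one player. Highest of {7, 11} is 11.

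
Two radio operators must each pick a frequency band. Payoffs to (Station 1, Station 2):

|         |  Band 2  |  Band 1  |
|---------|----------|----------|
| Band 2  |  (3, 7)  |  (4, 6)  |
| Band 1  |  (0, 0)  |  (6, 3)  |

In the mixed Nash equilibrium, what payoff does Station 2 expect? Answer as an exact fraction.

Station 1 mixes with probability p on Band 2, chosen so Station 2 is indifferent: 7p + 0(1−p) = 6p + 3(1−p) gives p = 3/4.
Station 2's expected payoff is 7·3/4 + 0·1/4 = 21/4.

21/4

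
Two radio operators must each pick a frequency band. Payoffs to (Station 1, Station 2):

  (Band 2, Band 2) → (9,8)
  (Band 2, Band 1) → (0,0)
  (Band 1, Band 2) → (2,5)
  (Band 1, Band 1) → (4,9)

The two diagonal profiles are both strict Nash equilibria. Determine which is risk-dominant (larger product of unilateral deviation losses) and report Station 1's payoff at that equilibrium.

At both Band 2: Station 1 loses 9 − 2 = 7 by deviating; Station 2 loses 8 − 0 = 8. Product = 7·8 = 56.
At both Band 1: Station 1 loses 4 − 0 = 4 by deviating; Station 2 loses 9 − 5 = 4. Product = 4·4 = 16.
56 > 16, so both Band 2 is risk-dominant. Station 1's payoff there is 9.

9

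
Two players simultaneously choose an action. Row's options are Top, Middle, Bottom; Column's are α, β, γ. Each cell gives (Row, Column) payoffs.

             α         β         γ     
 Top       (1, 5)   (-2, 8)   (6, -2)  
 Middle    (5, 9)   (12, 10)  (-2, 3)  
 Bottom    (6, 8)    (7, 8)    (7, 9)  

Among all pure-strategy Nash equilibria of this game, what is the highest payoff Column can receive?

10

(Middle, β) is a pure NE (Row: 12 ≥ 7; Column: 10 ≥ 9). Column gets 10.
(Bottom, γ) is a pure NE (Row: 7 ≥ 6; Column: 9 ≥ 8). Column gets 9.
Every other cell has a profitable deviation for at least one player. Highest of {10, 9} is 10.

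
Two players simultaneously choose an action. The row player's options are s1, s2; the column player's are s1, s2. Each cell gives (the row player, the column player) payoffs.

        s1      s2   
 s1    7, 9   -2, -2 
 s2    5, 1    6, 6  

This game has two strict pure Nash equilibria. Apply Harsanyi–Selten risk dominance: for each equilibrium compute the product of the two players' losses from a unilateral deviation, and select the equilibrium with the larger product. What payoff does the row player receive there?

6

At both s1: the row player loses 7 − 5 = 2 by deviating; the column player loses 9 − (-2) = 11. Product = 2·11 = 22.
At both s2: the row player loses 6 − (-2) = 8 by deviating; the column player loses 6 − 1 = 5. Product = 8·5 = 40.
40 > 22, so both s2 is risk-dominant. The row player's payoff there is 6.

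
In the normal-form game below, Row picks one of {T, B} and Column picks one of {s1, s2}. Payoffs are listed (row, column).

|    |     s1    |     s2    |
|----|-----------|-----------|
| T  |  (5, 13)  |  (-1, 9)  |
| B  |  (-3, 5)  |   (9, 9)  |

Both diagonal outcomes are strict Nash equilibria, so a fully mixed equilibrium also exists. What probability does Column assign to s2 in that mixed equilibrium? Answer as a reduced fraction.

4/9

Column's mix q on s1 must make Row indifferent between T and B.
Row's payoff from T: 5q + (-1)(1−q). From B: (-3)q + 9(1−q).
Set equal: 8q = 10(1−q) → q = 10/18 = 5/9.
Probability on s2 is 1 − 5/9 = 4/9.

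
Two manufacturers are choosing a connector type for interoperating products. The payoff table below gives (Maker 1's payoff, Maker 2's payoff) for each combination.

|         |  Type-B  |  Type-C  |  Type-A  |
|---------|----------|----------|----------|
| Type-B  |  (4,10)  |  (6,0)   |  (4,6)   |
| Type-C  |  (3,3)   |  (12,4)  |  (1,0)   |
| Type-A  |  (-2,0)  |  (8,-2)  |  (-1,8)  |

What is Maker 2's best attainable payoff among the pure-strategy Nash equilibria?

10

Both Type-B is a pure NE (Maker 1: 4 ≥ 3; Maker 2: 10 ≥ 6). Maker 2 gets 10.
Both Type-C is a pure NE (Maker 1: 12 ≥ 8; Maker 2: 4 ≥ 3). Maker 2 gets 4.
Every other cell has a profitable deviation for at least one player. Highest of {10, 4} is 10.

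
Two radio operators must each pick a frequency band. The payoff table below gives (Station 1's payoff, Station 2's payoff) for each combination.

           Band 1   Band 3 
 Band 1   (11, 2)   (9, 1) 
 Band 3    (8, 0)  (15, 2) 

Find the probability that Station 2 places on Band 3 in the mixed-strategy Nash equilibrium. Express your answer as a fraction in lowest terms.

Station 2's mix q on Band 1 must make Station 1 indifferent between Band 1 and Band 3.
Station 1's payoff from Band 1: 11q + 9(1−q). From Band 3: 8q + 15(1−q).
Set equal: 3q = 6(1−q) → q = 6/9 = 2/3.
Probability on Band 3 is 1 − 2/3 = 1/3.

1/3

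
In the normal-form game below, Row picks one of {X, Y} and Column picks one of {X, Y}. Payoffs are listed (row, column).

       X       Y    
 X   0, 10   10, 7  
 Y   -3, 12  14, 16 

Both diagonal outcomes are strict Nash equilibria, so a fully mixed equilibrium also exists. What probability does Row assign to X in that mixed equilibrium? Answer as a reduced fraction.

Row's mix p on X must make Column indifferent between X and Y.
Column's payoff from X: 10p + 12(1−p). From Y: 7p + 16(1−p).
Set equal: 3p = 4(1−p) → p = 4/7.

4/7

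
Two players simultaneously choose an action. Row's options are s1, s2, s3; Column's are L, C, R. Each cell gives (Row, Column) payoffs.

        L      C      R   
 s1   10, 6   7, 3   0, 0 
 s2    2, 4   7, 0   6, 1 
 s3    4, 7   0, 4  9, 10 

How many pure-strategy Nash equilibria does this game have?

2

(s1, L): Row gets 10 (best alternative 4); Column gets 6 (best alternative 3). Neither deviates — NE.
(s3, R): Row gets 9 (best alternative 6); Column gets 10 (best alternative 7). Neither deviates — NE.
(s2, C) is not a NE: Column would switch to L (4 > 0).
No other cell survives both best-response checks, so there are 2 pure NE.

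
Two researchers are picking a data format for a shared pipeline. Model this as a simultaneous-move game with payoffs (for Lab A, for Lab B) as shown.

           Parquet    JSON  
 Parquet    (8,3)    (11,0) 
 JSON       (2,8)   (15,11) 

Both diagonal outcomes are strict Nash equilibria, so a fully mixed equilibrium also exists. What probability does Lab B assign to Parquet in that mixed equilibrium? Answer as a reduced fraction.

Lab B's mix q on Parquet must make Lab A indifferent between Parquet and JSON.
Lab A's payoff from Parquet: 8q + 11(1−q). From JSON: 2q + 15(1−q).
Set equal: 6q = 4(1−q) → q = 4/10 = 2/5.

2/5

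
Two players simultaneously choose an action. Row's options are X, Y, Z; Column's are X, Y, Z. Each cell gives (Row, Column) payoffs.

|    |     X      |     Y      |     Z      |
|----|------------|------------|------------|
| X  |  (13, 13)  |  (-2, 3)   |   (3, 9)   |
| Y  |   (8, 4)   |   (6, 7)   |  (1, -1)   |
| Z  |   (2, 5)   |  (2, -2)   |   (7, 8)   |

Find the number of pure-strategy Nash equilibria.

Both X: Row gets 13 (best alternative 8); Column gets 13 (best alternative 9). Neither deviates — NE.
Both Y: Row gets 6 (best alternative 2); Column gets 7 (best alternative 4). Neither deviates — NE.
Both Z: Row gets 7 (best alternative 3); Column gets 8 (best alternative 5). Neither deviates — NE.
(Y, X) is not a NE: Row would switch to X (13 > 8).
No other cell survives both best-response checks, so there are 3 pure NE.

3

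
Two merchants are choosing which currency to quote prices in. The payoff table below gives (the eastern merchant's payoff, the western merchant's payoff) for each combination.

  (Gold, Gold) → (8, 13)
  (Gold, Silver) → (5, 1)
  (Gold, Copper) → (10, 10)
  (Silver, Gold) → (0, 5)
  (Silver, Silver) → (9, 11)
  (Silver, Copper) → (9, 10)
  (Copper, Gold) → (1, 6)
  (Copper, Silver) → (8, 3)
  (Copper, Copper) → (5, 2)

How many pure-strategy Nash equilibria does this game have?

Both Gold: the eastern merchant gets 8 (best alternative 1); the western merchant gets 13 (best alternative 10). Neither deviates — NE.
Both Silver: the eastern merchant gets 9 (best alternative 8); the western merchant gets 11 (best alternative 10). Neither deviates — NE.
Both Copper is not a NE: the eastern merchant would switch to Gold (10 > 5).
No other cell survives both best-response checks, so there are 2 pure NE.

2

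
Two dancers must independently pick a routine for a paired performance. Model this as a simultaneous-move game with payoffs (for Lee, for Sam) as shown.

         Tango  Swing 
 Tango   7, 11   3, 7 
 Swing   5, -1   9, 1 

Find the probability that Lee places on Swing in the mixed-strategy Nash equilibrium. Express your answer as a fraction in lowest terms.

Lee's mix p on Tango must make Sam indifferent between Tango and Swing.
Sam's payoff from Tango: 11p + (-1)(1−p). From Swing: 7p + 1(1−p).
Set equal: 4p = 2(1−p) → p = 2/6 = 1/3.
Probability on Swing is 1 − 1/3 = 2/3.

2/3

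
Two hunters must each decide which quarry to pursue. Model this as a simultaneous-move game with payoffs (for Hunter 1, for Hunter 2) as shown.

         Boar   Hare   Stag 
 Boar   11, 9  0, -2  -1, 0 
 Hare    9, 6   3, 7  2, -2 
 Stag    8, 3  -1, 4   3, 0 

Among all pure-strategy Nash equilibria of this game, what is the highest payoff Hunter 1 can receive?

11

Both Boar is a pure NE (Hunter 1: 11 ≥ 9; Hunter 2: 9 ≥ 0). Hunter 1 gets 11.
Both Hare is a pure NE (Hunter 1: 3 ≥ 0; Hunter 2: 7 ≥ 6). Hunter 1 gets 3.
Every other cell has a profitable deviation for at least one player. Highest of {11, 3} is 11.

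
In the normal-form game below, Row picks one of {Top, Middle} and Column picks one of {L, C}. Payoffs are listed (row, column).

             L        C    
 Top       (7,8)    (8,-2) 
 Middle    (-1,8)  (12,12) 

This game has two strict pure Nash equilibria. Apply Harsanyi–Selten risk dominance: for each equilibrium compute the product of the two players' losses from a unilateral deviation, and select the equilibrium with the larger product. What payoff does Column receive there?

At (Top, L): Row loses 7 − (-1) = 8 by deviating; Column loses 8 − (-2) = 10. Product = 8·10 = 80.
At (Middle, C): Row loses 12 − 8 = 4 by deviating; Column loses 12 − 8 = 4. Product = 4·4 = 16.
80 > 16, so (Top, L) is risk-dominant. Column's payoff there is 8.

8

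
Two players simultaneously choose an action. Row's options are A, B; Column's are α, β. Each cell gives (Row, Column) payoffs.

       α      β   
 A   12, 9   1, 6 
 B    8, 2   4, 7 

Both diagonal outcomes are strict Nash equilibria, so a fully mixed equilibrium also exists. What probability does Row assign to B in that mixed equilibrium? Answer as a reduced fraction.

3/8

Row's mix p on A must make Column indifferent between α and β.
Column's payoff from α: 9p + 2(1−p). From β: 6p + 7(1−p).
Set equal: 3p = 5(1−p) → p = 5/8.
Probability on B is 1 − 5/8 = 3/8.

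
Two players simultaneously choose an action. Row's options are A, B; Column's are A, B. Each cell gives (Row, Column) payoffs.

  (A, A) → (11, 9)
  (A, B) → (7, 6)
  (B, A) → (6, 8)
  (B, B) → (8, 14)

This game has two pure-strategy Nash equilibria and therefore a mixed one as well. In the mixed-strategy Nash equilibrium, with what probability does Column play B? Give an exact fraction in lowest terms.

5/6

Column's mix q on A must make Row indifferent between A and B.
Row's payoff from A: 11q + 7(1−q). From B: 6q + 8(1−q).
Set equal: 5q = 1(1−q) → q = 1/6.
Probability on B is 1 − 1/6 = 5/6.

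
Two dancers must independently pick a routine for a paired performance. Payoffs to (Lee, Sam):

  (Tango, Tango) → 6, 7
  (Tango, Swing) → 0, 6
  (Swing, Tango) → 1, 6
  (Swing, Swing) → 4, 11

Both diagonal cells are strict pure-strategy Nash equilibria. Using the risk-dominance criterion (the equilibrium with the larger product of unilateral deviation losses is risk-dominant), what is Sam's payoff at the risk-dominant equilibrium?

11

At both Tango: Lee loses 6 − 1 = 5 by deviating; Sam loses 7 − 6 = 1. Product = 5·1 = 5.
At both Swing: Lee loses 4 − 0 = 4 by deviating; Sam loses 11 − 6 = 5. Product = 4·5 = 20.
20 > 5, so both Swing is risk-dominant. Sam's payoff there is 11.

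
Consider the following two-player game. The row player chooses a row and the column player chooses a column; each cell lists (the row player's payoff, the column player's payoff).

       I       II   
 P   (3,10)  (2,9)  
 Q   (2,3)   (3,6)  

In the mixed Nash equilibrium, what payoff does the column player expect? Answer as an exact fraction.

33/4

The row player mixes with probability p on P, chosen so the column player is indifferent: 10p + 3(1−p) = 9p + 6(1−p) gives p = 3/4.
The column player's expected payoff is 10·3/4 + 3·1/4 = 33/4.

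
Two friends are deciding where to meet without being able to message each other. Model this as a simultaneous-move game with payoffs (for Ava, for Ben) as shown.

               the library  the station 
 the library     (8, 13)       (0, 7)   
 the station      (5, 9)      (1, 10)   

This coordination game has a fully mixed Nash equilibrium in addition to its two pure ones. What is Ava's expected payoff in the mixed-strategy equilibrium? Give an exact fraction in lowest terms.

Ben mixes with probability q on the library, chosen so Ava is indifferent: 8q + 0(1−q) = 5q + 1(1−q) gives q = 1/4.
Ava's expected payoff (from either row, since indifferent) is 8·1/4 + 0·3/4 = 2.

2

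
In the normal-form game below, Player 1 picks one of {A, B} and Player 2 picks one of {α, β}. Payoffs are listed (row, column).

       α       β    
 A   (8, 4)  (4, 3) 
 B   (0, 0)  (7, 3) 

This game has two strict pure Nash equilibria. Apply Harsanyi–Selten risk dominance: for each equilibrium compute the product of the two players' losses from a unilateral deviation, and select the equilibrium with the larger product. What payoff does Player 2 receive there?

At (A, α): Player 1 loses 8 − 0 = 8 by deviating; Player 2 loses 4 − 3 = 1. Product = 8·1 = 8.
At (B, β): Player 1 loses 7 − 4 = 3 by deviating; Player 2 loses 3 − 0 = 3. Product = 3·3 = 9.
9 > 8, so (B, β) is risk-dominant. Player 2's payoff there is 3.

3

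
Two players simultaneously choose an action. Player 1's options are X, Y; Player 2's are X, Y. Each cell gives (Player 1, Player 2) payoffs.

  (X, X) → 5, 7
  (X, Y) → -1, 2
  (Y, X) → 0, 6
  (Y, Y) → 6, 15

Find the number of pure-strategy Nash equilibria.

2

Both X: Player 1 gets 5 (best alternative 0); Player 2 gets 7 (best alternative 2). Neither deviates — NE.
Both Y: Player 1 gets 6 (best alternative -1); Player 2 gets 15 (best alternative 6). Neither deviates — NE.
(Y, X) is not a NE: Player 1 would switch to X (5 > 0).
No other cell survives both best-response checks, so there are 2 pure NE.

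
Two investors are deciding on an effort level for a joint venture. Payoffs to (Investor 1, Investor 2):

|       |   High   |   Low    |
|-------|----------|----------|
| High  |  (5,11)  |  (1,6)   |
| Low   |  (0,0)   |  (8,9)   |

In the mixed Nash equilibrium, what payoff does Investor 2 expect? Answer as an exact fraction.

99/14

Investor 1 mixes with probability p on High, chosen so Investor 2 is indifferent: 11p + 0(1−p) = 6p + 9(1−p) gives p = 9/14.
Investor 2's expected payoff is 11·9/14 + 0·5/14 = 99/14.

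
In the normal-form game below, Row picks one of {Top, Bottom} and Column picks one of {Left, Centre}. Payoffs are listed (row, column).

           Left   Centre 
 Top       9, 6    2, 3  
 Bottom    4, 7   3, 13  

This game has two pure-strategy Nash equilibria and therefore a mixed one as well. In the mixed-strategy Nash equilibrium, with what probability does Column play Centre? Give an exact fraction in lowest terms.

Column's mix q on Left must make Row indifferent between Top and Bottom.
Row's payoff from Top: 9q + 2(1−q). From Bottom: 4q + 3(1−q).
Set equal: 5q = 1(1−q) → q = 1/6.
Probability on Centre is 1 − 1/6 = 5/6.

5/6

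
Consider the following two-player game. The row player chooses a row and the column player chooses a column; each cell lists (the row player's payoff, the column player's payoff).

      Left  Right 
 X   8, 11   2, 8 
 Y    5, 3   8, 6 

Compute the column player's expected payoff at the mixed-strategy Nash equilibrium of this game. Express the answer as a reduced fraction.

7

The row player mixes with probability p on X, chosen so the column player is indifferent: 11p + 3(1−p) = 8p + 6(1−p) gives p = 1/2.
The column player's expected payoff is 11·1/2 + 3·1/2 = 7.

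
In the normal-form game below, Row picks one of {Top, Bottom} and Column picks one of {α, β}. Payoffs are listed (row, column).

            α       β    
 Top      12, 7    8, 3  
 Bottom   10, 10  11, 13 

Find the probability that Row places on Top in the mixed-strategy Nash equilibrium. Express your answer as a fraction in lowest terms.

Row's mix p on Top must make Column indifferent between α and β.
Column's payoff from α: 7p + 10(1−p). From β: 3p + 13(1−p).
Set equal: 4p = 3(1−p) → p = 3/7.

3/7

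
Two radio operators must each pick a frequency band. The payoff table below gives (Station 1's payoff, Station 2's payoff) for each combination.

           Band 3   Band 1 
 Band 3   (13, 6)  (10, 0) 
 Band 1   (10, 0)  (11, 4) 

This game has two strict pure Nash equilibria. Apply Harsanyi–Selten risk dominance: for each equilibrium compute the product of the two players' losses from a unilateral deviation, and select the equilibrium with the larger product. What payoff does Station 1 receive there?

13

At both Band 3: Station 1 loses 13 − 10 = 3 by deviating; Station 2 loses 6 − 0 = 6. Product = 3·6 = 18.
At both Band 1: Station 1 loses 11 − 10 = 1 by deviating; Station 2 loses 4 − 0 = 4. Product = 1·4 = 4.
18 > 4, so both Band 3 is risk-dominant. Station 1's payoff there is 13.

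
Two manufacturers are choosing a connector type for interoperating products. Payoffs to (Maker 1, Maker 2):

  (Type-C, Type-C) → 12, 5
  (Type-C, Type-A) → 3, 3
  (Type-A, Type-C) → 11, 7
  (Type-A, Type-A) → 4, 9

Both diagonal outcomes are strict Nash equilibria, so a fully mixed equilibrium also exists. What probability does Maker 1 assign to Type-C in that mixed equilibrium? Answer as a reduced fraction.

Maker 1's mix p on Type-C must make Maker 2 indifferent between Type-C and Type-A.
Maker 2's payoff from Type-C: 5p + 7(1−p). From Type-A: 3p + 9(1−p).
Set equal: 2p = 2(1−p) → p = 2/4 = 1/2.

1/2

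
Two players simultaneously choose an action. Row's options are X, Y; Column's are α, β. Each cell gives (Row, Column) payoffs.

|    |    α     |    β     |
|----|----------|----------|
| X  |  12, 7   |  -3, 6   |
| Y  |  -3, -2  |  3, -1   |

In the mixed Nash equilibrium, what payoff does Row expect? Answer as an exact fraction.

Column mixes with probability q on α, chosen so Row is indifferent: 12q + (-3)(1−q) = (-3)q + 3(1−q) gives q = 2/7.
Row's expected payoff (from either row, since indifferent) is 12·2/7 + (-3)·5/7 = 9/7.

9/7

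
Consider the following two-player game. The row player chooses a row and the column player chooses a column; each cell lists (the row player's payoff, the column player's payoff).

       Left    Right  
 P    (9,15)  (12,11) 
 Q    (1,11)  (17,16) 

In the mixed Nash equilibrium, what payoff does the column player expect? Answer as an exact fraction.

The row player mixes with probability p on P, chosen so the column player is indifferent: 15p + 11(1−p) = 11p + 16(1−p) gives p = 5/9.
The column player's expected payoff is 15·5/9 + 11·4/9 = 119/9.

119/9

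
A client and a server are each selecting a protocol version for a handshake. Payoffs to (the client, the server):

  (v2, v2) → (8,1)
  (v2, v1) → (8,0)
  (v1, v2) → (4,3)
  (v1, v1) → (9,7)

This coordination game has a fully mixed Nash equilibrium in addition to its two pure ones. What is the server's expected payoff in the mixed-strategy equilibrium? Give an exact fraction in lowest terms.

7/5

The client mixes with probability p on v2, chosen so the server is indifferent: 1p + 3(1−p) = 0p + 7(1−p) gives p = 4/5.
The server's expected payoff is 1·4/5 + 3·1/5 = 7/5.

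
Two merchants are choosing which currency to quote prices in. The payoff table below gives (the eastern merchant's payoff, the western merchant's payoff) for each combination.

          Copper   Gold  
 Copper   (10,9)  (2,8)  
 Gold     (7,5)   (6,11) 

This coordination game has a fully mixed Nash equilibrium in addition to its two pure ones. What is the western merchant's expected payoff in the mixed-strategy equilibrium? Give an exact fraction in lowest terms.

59/7

The eastern merchant mixes with probability p on Copper, chosen so the western merchant is indifferent: 9p + 5(1−p) = 8p + 11(1−p) gives p = 6/7.
The western merchant's expected payoff is 9·6/7 + 5·1/7 = 59/7.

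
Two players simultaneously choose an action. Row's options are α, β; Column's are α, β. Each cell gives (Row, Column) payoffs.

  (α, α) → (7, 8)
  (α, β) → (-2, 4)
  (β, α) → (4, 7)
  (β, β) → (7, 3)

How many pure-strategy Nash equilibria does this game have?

Both α: Row gets 7 (best alternative 4); Column gets 8 (best alternative 4). Neither deviates — NE.
Both β is not a NE: Column would switch to α (7 > 3).
No other cell survives both best-response checks, so there is 1 pure NE.

1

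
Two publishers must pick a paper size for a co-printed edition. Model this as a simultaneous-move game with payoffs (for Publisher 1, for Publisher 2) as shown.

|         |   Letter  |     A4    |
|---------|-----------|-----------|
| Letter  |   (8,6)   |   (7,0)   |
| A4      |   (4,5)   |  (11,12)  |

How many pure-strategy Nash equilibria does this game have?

2

Both Letter: Publisher 1 gets 8 (best alternative 4); Publisher 2 gets 6 (best alternative 0). Neither deviates — NE.
Both A4: Publisher 1 gets 11 (best alternative 7); Publisher 2 gets 12 (best alternative 5). Neither deviates — NE.
(Letter, A4) is not a NE: Publisher 1 would switch to A4 (11 > 7).
No other cell survives both best-response checks, so there are 2 pure NE.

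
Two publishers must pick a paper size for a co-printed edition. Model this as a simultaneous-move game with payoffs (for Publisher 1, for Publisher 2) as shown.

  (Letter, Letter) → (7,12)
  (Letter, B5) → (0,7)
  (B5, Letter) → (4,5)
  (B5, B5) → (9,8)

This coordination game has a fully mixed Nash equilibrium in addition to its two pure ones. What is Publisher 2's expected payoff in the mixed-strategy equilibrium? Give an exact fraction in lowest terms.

61/8

Publisher 1 mixes with probability p on Letter, chosen so Publisher 2 is indifferent: 12p + 5(1−p) = 7p + 8(1−p) gives p = 3/8.
Publisher 2's expected payoff is 12·3/8 + 5·5/8 = 61/8.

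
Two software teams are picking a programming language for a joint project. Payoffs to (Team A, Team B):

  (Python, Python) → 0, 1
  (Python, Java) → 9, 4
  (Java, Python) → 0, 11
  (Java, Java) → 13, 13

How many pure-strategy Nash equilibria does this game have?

Both Java: Team A gets 13 (best alternative 9); Team B gets 13 (best alternative 11). Neither deviates — NE.
Both Python is not a NE: Team B would switch to Java (4 > 1).
No other cell survives both best-response checks, so there is 1 pure NE.

1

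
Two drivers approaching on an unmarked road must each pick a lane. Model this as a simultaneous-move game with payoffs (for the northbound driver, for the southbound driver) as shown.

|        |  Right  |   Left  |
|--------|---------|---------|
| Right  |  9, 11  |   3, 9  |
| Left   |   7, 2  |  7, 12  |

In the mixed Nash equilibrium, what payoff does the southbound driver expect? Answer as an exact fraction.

19/2

The northbound driver mixes with probability p on Right, chosen so the southbound driver is indifferent: 11p + 2(1−p) = 9p + 12(1−p) gives p = 5/6.
The southbound driver's expected payoff is 11·5/6 + 2·1/6 = 19/2.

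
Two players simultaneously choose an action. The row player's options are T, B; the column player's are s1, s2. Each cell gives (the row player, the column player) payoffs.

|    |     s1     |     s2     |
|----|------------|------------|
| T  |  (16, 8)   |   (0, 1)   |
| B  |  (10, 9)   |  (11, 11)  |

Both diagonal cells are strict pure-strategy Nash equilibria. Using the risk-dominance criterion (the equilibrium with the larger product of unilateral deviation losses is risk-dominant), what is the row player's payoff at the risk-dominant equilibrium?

At (T, s1): the row player loses 16 − 10 = 6 by deviating; the column player loses 8 − 1 = 7. Product = 6·7 = 42.
At (B, s2): the row player loses 11 − 0 = 11 by deviating; the column player loses 11 − 9 = 2. Product = 11·2 = 22.
42 > 22, so (T, s1) is risk-dominant. The row player's payoff there is 16.

16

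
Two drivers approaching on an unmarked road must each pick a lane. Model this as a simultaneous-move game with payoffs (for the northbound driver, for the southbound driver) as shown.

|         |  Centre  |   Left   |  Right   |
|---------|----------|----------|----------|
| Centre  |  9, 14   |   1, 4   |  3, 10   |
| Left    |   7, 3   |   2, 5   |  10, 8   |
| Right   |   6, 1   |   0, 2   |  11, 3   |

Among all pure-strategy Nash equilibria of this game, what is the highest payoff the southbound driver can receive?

Both Centre is a pure NE (the northbound driver: 9 ≥ 7; the southbound driver: 14 ≥ 10). The southbound driver gets 14.
Both Right is a pure NE (the northbound driver: 11 ≥ 10; the southbound driver: 3 ≥ 2). The southbound driver gets 3.
Every other cell has a profitable deviation for at least one player. Highest of {14, 3} is 14.

14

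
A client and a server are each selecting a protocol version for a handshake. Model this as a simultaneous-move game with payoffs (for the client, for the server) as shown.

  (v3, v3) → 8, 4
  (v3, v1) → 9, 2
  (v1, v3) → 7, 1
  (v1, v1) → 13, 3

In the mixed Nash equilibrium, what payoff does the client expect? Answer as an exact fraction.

The server mixes with probability q on v3, chosen so the client is indifferent: 8q + 9(1−q) = 7q + 13(1−q) gives q = 4/5.
The client's expected payoff (from either row, since indifferent) is 8·4/5 + 9·1/5 = 41/5.

41/5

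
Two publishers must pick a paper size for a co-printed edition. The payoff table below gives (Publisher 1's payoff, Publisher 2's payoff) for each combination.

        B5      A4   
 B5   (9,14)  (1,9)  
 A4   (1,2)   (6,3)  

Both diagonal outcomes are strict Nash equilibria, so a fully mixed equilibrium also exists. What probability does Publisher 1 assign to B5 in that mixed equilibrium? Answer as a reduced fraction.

1/6

Publisher 1's mix p on B5 must make Publisher 2 indifferent between B5 and A4.
Publisher 2's payoff from B5: 14p + 2(1−p). From A4: 9p + 3(1−p).
Set equal: 5p = 1(1−p) → p = 1/6.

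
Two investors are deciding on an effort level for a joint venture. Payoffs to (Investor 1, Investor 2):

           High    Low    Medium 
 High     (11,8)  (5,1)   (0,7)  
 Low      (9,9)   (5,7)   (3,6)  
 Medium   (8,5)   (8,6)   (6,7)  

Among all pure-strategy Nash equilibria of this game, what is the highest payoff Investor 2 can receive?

Both High is a pure NE (Investor 1: 11 ≥ 9; Investor 2: 8 ≥ 7). Investor 2 gets 8.
Both Medium is a pure NE (Investor 1: 6 ≥ 3; Investor 2: 7 ≥ 6). Investor 2 gets 7.
Every other cell has a profitable deviation for at least one player. Highest of {8, 7} is 8.

8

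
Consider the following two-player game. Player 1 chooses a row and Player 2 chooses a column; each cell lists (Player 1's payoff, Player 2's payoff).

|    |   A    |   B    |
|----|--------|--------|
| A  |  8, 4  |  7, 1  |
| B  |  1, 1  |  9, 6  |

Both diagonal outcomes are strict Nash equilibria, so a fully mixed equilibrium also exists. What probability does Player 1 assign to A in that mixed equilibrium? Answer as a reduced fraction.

5/8

Player 1's mix p on A must make Player 2 indifferent between A and B.
Player 2's payoff from A: 4p + 1(1−p). From B: 1p + 6(1−p).
Set equal: 3p = 5(1−p) → p = 5/8.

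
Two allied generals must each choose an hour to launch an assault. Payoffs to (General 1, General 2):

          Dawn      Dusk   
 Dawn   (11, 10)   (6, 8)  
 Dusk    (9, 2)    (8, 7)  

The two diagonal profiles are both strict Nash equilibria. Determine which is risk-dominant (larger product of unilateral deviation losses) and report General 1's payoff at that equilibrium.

8

At both Dawn: General 1 loses 11 − 9 = 2 by deviating; General 2 loses 10 − 8 = 2. Product = 2·2 = 4.
At both Dusk: General 1 loses 8 − 6 = 2 by deviating; General 2 loses 7 − 2 = 5. Product = 2·5 = 10.
10 > 4, so both Dusk is risk-dominant. General 1's payoff there is 8.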